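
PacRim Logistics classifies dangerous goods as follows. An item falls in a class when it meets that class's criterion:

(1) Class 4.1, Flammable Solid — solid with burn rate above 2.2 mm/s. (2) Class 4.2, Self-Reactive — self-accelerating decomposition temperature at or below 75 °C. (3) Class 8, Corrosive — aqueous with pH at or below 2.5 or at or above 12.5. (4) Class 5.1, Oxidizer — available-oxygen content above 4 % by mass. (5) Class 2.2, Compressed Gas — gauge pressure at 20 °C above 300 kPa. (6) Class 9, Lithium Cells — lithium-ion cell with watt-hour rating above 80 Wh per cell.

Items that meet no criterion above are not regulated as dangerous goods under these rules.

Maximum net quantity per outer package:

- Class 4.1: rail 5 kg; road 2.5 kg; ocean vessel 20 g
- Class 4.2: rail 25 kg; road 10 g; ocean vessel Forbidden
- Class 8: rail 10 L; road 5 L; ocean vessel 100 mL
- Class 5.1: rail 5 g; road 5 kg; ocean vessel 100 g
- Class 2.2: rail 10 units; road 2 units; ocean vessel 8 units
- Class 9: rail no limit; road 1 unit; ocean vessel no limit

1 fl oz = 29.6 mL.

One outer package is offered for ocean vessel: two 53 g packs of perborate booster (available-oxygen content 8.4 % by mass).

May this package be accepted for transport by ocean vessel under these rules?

No

Available-oxygen content 8.4 % by mass meets the Class 5.1 criterion (Oxidizer), so the perborate booster is Class 5.1.
Class 5.1 quantity: two 53 g packs = 106 g.
106 g > 100 g (ocean vessel limit, Class 5.1) — over the limit.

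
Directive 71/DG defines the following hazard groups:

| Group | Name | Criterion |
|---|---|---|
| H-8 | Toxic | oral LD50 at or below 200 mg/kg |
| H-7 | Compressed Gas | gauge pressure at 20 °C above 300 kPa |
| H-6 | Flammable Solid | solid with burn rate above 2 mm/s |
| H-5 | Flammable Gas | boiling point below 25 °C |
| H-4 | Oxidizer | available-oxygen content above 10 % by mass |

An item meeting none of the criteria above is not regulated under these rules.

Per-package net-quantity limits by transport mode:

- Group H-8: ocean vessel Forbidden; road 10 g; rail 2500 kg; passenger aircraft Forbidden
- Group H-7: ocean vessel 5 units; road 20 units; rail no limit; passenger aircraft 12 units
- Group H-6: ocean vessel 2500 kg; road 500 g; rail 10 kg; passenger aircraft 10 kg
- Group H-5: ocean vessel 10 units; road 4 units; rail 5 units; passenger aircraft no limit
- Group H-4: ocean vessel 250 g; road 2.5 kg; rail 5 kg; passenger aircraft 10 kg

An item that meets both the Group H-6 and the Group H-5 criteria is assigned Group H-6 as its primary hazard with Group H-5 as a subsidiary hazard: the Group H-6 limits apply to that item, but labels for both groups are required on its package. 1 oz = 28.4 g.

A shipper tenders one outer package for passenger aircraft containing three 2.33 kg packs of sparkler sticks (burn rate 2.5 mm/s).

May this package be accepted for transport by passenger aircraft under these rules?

Sparkler sticks: burn rate 2.5 mm/s > 2 mm/s → Group H-6 (Flammable Solid).
Group H-6 quantity: three 2.33 kg packs = 6.99 kg.
6.99 kg ≤ 10 kg (passenger aircraft limit, Group H-6) — within limit.

Yes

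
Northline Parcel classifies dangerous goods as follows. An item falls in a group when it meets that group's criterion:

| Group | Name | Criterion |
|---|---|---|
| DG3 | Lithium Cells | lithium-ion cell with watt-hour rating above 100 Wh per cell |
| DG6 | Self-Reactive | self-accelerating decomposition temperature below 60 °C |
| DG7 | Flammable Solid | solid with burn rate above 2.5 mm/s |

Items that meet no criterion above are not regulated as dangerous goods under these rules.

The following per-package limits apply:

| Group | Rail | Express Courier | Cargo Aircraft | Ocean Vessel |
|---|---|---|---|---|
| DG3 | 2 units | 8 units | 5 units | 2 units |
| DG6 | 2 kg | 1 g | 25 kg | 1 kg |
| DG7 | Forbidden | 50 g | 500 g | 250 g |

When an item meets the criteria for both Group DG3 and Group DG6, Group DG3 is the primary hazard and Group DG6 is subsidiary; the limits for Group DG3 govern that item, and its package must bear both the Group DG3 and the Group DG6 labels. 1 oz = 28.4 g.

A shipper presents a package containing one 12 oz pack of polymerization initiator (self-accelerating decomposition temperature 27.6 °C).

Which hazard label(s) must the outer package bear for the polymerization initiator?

Group DG6

With self-accelerating decomposition temperature 27.6 °C (< 60 °C), the polymerization initiator falls in Group DG6.
Only the Group DG6 label is required.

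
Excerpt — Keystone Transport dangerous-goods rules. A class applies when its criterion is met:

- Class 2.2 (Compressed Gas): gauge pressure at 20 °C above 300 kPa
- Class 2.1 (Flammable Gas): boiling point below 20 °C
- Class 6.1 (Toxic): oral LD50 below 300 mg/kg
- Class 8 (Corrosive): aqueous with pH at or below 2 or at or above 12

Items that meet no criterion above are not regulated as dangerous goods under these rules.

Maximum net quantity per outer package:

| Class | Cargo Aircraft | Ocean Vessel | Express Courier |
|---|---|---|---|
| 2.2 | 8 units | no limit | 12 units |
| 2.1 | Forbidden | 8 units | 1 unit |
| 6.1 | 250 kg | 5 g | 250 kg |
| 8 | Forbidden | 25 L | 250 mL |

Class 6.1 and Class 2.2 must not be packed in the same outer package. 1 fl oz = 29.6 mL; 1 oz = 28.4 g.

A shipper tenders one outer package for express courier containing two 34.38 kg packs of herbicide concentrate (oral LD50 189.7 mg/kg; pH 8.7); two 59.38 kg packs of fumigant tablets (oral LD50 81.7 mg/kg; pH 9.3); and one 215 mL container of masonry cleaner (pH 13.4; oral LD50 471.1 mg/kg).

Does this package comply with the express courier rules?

With oral LD50 189.7 mg/kg (< 300 mg/kg), the herbicide concentrate falls in Class 6.1.
Oral LD50 81.7 mg/kg meets the Class 6.1 criterion (Toxic), so the fumigant tablets are Class 6.1.
With pH 13.4 (≥ 12), the masonry cleaner falls in Class 8.
Total Class 6.1: (two 34.38 kg packs = 68.76 kg) + (two 59.38 kg packs = 118.76 kg) = 187.52 kg.
That is within the Class 6.1 express courier limit of 250 kg.
Class 8 quantity: 215 mL.
215 mL is within the express courier limit of 250 mL for Class 8.
The segregation rule (Class 6.1 with Class 2.2) does not apply to Class 6.1 with Class 8.
Every hazard class is within its express courier limit and no segregation rule is violated.

Yes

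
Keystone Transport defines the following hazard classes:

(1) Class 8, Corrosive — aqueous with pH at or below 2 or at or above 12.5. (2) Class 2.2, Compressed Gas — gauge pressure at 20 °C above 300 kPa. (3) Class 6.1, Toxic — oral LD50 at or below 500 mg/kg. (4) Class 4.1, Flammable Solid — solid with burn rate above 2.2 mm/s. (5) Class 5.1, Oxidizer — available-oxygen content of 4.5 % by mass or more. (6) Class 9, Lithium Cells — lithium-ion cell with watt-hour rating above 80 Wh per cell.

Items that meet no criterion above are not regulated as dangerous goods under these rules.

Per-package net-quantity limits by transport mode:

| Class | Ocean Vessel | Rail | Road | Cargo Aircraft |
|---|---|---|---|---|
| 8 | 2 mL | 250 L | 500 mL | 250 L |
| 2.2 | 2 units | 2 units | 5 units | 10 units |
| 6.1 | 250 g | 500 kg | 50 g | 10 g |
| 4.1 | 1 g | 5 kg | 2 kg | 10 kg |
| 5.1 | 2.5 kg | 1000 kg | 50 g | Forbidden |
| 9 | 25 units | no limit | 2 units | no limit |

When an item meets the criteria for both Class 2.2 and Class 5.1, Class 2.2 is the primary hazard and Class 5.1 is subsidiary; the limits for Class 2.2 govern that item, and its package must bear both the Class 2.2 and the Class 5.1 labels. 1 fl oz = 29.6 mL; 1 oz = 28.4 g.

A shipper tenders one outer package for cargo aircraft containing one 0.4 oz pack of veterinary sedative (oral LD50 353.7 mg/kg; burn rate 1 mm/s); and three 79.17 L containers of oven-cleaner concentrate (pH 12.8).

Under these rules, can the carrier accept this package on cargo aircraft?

Oral LD50 353.7 mg/kg meets the Class 6.1 criterion (Toxic), so the veterinary sedative is Class 6.1.
The oven-cleaner concentrate has pH 12.8, which is ≥ 12.5, so it is Class 8 (Corrosive).
Class 6.1 quantity: one 0.4 oz pack = 11.36 g.
11.36 g > 10 g (cargo aircraft limit, Class 6.1) — over the limit.
Class 8 quantity: three 79.17 L containers = 237.51 L.
237.51 L is within the cargo aircraft limit of 250 L for Class 8.

No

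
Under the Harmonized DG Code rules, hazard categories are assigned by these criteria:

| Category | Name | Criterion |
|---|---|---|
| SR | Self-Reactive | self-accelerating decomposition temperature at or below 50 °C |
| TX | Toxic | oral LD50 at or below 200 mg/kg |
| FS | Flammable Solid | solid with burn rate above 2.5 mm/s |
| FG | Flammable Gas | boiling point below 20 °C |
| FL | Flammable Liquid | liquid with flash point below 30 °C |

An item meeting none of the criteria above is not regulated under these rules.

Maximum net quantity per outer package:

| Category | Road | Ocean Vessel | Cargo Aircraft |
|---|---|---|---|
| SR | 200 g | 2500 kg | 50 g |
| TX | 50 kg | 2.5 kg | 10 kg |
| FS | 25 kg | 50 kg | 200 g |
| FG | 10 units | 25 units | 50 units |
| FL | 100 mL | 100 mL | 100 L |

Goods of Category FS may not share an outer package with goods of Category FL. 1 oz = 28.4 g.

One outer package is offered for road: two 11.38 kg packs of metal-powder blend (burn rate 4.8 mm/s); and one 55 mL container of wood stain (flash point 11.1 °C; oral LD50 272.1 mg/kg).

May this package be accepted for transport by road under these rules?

No

With burn rate 4.8 mm/s (> 2.5 mm/s), the metal-powder blend falls in Category FS.
With flash point 11.1 °C (< 30 °C), the wood stain falls in Category FL.
Category FS quantity: two 11.38 kg packs = 22.76 kg.
22.76 kg is within the road limit of 25 kg for Category FS.
Category FL quantity: 55 mL.
55 mL is within the road limit of 100 mL for Category FL.
Category FS and Category FL may not share an outer package.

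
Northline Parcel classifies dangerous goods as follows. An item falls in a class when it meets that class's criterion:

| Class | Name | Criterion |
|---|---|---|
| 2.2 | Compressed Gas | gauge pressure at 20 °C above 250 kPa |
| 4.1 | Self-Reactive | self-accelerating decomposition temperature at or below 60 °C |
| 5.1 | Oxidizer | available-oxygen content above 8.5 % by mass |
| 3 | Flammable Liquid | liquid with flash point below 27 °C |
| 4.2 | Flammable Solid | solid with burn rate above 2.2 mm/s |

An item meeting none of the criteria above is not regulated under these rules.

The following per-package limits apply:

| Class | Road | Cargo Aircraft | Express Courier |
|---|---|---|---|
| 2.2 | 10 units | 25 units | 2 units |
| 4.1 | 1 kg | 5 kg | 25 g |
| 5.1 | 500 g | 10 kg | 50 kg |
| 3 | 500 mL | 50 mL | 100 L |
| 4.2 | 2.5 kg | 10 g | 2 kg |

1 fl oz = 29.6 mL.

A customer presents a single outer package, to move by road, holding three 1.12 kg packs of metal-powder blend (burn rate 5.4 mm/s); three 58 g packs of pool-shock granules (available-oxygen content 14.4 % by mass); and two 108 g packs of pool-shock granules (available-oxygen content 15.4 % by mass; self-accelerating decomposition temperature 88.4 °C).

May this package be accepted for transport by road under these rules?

No

With burn rate 5.4 mm/s (> 2.2 mm/s), the metal-powder blend falls in Class 4.2.
Available-oxygen content 14.4 % by mass meets the Class 5.1 criterion (Oxidizer), so the pool-shock granules are Class 5.1.
Available-oxygen content 15.4 % by mass meets the Class 5.1 criterion (Oxidizer), so the pool-shock granules are Class 5.1.
Class 4.2 quantity: three 1.12 kg packs = 3.36 kg.
3.36 kg > 2.5 kg (road limit, Class 4.2) — over the limit.
Total Class 5.1: (three 58 g packs = 174 g) + (two 108 g packs = 216 g) = 390 g.
390 g is within the road limit of 500 g for Class 5.1.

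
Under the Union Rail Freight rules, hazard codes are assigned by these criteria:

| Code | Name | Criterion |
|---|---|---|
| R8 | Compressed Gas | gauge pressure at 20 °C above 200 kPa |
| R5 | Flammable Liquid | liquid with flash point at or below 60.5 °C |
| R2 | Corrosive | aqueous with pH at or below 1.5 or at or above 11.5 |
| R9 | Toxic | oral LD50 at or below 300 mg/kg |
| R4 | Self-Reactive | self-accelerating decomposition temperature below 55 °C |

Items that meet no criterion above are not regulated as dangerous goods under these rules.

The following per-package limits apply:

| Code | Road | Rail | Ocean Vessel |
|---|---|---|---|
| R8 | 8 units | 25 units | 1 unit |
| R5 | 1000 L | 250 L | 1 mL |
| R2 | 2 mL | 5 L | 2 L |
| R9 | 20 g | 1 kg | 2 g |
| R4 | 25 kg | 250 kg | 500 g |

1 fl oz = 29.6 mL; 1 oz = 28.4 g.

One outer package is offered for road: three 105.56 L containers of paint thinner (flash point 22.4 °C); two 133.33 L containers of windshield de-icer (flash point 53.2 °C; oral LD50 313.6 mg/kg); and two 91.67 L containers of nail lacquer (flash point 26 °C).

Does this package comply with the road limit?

Yes

Paint thinner: flash point 22.4 °C ≤ 60.5 °C → Code R5 (Flammable Liquid).
Flash point 53.2 °C meets the Code R5 criterion (Flammable Liquid), so the windshield de-icer is Code R5.
The nail lacquer has flash point 26 °C, which is ≤ 60.5 °C, so it is Code R5 (Flammable Liquid).
Code R5 net quantity: (three 105.56 L containers = 316.68 L) + (two 133.33 L containers = 266.66 L) + (two 91.67 L containers = 183.34 L) = 766.68 L.
That is within the Code R5 road limit of 1000 L.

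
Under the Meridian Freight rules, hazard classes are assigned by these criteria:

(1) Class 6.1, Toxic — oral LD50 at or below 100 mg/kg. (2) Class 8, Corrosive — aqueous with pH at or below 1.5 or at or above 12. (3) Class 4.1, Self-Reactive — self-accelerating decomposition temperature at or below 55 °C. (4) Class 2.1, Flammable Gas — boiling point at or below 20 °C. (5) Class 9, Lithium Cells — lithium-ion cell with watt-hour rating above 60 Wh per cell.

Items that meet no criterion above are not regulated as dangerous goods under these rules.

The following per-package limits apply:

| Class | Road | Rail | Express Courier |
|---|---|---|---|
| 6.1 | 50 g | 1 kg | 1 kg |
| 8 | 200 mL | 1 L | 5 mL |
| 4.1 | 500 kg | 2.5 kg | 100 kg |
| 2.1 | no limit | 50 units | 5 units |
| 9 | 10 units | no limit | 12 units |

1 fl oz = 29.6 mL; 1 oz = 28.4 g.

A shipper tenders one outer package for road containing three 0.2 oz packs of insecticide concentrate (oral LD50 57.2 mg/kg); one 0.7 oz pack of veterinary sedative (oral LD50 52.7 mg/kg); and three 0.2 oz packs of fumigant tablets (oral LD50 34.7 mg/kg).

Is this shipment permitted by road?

No

Insecticide concentrate: oral LD50 57.2 mg/kg ≤ 100 mg/kg → Class 6.1 (Toxic).
Veterinary sedative: oral LD50 52.7 mg/kg ≤ 100 mg/kg → Class 6.1 (Toxic).
Oral LD50 34.7 mg/kg meets the Class 6.1 criterion (Toxic), so the fumigant tablets are Class 6.1.
Class 6.1 net quantity: (three 0.2 oz packs = 17.04 g) + (one 0.7 oz pack = 19.88 g) + (three 0.2 oz packs = 17.04 g) = 53.96 g.
That exceeds the Class 6.1 road limit of 50 g.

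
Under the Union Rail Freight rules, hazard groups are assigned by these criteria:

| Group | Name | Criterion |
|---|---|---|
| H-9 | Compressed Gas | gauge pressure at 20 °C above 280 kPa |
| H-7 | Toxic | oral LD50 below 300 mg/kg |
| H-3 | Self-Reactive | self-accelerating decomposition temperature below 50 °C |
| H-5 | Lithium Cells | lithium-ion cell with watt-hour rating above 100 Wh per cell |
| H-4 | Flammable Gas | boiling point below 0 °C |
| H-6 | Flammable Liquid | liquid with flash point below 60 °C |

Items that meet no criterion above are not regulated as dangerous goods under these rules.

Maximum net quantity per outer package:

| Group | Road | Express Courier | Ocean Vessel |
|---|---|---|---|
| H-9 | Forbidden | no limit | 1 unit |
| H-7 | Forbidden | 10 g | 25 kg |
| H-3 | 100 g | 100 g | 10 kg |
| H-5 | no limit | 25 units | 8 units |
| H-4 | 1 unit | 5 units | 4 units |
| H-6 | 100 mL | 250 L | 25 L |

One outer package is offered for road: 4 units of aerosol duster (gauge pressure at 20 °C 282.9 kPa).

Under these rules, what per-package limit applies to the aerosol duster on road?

Forbidden

With gauge pressure at 20 °C 282.9 kPa (> 280 kPa), the aerosol duster falls in Group H-9.
The road limit for Group H-9 is Forbidden.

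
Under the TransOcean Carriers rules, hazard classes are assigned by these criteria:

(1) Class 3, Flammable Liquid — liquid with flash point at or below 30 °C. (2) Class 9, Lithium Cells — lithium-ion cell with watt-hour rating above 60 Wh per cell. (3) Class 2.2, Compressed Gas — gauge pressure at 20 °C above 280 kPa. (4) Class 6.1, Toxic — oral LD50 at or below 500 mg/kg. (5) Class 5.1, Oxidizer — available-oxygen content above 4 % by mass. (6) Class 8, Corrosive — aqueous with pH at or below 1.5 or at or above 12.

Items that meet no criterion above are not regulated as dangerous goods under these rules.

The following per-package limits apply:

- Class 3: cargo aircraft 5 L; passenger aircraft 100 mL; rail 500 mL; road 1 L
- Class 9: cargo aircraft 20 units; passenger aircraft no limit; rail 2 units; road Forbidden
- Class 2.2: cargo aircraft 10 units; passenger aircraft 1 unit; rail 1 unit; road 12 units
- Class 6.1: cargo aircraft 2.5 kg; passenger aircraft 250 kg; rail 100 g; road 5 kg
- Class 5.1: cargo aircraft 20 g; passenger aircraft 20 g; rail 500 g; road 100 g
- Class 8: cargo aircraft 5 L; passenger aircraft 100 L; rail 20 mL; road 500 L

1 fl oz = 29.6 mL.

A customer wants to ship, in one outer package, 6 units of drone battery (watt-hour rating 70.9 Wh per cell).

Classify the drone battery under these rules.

Class 9

Watt-hour rating 70.9 Wh per cell meets the Class 9 criterion (Lithium Cells), so the drone battery is Class 9.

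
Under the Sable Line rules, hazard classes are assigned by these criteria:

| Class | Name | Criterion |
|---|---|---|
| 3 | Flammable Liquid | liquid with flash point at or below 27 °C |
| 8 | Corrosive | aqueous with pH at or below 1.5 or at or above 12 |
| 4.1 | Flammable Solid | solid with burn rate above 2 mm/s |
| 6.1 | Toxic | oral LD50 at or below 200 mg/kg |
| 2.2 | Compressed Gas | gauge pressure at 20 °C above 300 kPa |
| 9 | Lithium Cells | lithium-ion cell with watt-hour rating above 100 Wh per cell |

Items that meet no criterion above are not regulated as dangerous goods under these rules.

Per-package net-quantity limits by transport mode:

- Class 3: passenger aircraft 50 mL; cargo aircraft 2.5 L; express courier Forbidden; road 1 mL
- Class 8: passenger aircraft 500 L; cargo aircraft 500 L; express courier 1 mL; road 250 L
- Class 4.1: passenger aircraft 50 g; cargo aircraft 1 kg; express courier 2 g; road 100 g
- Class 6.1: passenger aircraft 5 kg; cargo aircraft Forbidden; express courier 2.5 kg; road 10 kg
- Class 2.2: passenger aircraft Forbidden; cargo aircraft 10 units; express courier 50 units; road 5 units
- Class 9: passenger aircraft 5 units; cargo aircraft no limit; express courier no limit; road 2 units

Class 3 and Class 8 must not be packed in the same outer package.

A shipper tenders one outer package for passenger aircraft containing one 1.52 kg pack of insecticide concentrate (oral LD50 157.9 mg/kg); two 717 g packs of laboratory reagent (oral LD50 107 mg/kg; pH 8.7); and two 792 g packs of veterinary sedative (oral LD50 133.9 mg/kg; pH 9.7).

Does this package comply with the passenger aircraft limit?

Yes

Oral LD50 157.9 mg/kg meets the Class 6.1 criterion (Toxic), so the insecticide concentrate is Class 6.1.
With oral LD50 107 mg/kg (≤ 200 mg/kg), the laboratory reagent falls in Class 6.1.
The veterinary sedative has oral LD50 133.9 mg/kg, which is ≤ 200 mg/kg, so it is Class 6.1 (Toxic).
Class 6.1 net quantity: 1.52 kg + (two 717 g packs = 1.434 kg) + (two 792 g packs = 1.584 kg) = 4.538 kg.
4.538 kg ≤ 5 kg (passenger aircraft limit, Class 6.1) — within limit.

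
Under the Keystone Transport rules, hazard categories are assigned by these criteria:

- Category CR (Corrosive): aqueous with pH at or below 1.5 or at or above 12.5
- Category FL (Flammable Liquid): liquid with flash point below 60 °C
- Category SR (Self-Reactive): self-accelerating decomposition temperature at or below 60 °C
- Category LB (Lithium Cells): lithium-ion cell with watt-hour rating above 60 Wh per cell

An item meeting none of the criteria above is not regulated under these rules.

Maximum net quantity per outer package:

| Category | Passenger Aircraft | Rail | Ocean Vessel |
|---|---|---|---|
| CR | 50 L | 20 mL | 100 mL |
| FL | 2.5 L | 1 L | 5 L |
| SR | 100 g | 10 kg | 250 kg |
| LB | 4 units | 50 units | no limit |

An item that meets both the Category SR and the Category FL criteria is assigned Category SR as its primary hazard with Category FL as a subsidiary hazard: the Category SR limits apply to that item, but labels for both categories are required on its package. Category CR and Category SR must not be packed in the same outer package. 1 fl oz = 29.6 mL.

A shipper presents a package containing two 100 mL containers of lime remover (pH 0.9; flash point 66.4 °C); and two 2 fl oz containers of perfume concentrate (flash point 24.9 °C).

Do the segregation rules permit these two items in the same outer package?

Yes

pH 0.9 meets the Category CR criterion (Corrosive), so the lime remover is Category CR.
The perfume concentrate has flash point 24.9 °C, which is < 60 °C, so it is Category FL (Flammable Liquid).
No segregation rule bars Category CR with Category FL.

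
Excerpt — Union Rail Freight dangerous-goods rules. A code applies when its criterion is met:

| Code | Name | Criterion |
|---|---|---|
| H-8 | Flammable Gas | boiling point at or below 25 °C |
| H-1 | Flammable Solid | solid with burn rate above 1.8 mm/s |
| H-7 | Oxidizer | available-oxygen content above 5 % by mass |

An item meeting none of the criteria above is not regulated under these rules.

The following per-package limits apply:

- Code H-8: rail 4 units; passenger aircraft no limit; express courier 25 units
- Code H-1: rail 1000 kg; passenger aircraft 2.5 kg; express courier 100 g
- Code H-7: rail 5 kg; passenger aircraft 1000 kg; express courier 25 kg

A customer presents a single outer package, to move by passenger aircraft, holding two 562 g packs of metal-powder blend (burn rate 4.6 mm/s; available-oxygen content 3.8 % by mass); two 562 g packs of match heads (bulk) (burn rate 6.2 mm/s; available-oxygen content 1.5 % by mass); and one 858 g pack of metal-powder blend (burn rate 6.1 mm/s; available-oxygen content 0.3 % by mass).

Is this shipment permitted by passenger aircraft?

No

The metal-powder blend has burn rate 4.6 mm/s, which is > 1.8 mm/s, so it is Code H-1 (Flammable Solid).
Match heads (bulk): burn rate 6.2 mm/s > 1.8 mm/s → Code H-1 (Flammable Solid).
The metal-powder blend has burn rate 6.1 mm/s, which is > 1.8 mm/s, so it is Code H-1 (Flammable Solid).
Total Code H-1: (two 562 g packs = 1.124 kg) + (two 562 g packs = 1.124 kg) + 858 g = 3.106 kg.
3.106 kg exceeds the passenger aircraft limit of 2.5 kg for Code H-1.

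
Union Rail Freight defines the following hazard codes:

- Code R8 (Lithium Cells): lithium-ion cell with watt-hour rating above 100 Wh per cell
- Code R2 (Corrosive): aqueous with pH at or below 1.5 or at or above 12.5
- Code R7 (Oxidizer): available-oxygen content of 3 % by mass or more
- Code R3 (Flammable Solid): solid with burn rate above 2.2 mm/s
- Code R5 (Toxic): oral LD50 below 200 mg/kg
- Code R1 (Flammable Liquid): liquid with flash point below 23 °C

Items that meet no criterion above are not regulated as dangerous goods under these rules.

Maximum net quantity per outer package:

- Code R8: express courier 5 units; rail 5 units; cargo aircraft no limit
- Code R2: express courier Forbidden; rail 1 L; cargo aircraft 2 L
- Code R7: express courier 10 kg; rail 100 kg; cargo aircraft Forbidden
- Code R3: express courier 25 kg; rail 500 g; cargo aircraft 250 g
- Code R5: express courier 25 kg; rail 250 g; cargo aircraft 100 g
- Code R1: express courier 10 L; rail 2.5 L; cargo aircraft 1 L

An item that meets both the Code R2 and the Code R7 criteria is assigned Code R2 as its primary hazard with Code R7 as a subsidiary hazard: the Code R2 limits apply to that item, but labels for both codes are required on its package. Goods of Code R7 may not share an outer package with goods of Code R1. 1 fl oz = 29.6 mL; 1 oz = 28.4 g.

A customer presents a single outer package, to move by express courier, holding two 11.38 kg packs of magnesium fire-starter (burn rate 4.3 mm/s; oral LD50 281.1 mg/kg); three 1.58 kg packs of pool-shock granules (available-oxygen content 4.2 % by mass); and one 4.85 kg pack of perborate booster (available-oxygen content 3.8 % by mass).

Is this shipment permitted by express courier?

The magnesium fire-starter has burn rate 4.3 mm/s, which is > 2.2 mm/s, so it is Code R3 (Flammable Solid).
Pool-shock granules: available-oxygen content 4.2 % by mass ≥ 3 % by mass → Code R7 (Oxidizer).
With available-oxygen content 3.8 % by mass (≥ 3 % by mass), the perborate booster falls in Code R7.
Code R7 net quantity: (three 1.58 kg packs = 4.74 kg) + 4.85 kg = 9.59 kg.
That is within the Code R7 express courier limit of 10 kg.
Code R3 quantity: two 11.38 kg packs = 22.76 kg.
22.76 kg ≤ 25 kg (express courier limit, Code R3) — within limit.
The segregation rule (Code R7 with Code R1) does not apply to Code R7 with Code R3.
Every hazard code is within its express courier limit and no segregation rule is violated.

Yes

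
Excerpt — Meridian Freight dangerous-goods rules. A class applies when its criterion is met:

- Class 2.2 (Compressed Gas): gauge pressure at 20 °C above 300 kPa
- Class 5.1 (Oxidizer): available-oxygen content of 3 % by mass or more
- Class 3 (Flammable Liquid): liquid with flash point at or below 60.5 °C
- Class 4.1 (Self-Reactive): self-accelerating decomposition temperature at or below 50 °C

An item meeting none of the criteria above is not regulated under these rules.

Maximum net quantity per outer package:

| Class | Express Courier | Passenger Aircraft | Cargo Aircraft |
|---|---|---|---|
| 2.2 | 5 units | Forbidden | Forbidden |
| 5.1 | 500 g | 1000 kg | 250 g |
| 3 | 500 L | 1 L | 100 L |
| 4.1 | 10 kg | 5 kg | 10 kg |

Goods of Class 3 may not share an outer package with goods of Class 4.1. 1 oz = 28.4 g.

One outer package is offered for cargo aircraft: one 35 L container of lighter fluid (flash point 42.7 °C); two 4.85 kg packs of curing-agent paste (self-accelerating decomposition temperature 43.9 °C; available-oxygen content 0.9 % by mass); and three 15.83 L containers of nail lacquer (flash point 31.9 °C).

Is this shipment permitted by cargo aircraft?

No

Lighter fluid: flash point 42.7 °C ≤ 60.5 °C → Class 3 (Flammable Liquid).
With self-accelerating decomposition temperature 43.9 °C (≤ 50 °C), the curing-agent paste falls in Class 4.1.
With flash point 31.9 °C (≤ 60.5 °C), the nail lacquer falls in Class 3.
Total Class 3: 35 L + (three 15.83 L containers = 47.49 L) = 82.49 L.
That is within the Class 3 cargo aircraft limit of 100 L.
Class 4.1 quantity: two 4.85 kg packs = 9.7 kg.
9.7 kg is within the cargo aircraft limit of 10 kg for Class 4.1.
Class 3 and Class 4.1 may not share an outer package.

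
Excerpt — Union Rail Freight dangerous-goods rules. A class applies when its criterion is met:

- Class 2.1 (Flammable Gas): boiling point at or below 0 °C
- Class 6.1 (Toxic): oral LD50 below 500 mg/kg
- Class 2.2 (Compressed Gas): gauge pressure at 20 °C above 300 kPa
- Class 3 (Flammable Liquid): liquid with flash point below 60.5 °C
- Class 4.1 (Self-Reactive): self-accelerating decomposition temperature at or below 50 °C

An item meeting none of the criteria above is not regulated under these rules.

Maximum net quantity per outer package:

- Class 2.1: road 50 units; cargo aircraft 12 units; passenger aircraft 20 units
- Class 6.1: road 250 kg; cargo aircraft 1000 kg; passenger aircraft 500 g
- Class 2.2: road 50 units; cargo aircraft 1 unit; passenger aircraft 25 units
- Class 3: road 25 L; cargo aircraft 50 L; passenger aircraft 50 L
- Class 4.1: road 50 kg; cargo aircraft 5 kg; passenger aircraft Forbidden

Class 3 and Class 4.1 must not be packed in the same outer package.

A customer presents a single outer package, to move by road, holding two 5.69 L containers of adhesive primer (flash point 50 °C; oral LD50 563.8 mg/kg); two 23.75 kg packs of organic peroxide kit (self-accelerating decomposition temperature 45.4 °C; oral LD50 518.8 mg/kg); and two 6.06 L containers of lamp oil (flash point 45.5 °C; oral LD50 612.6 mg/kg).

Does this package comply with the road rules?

Flash point 50 °C meets the Class 3 criterion (Flammable Liquid), so the adhesive primer is Class 3.
The organic peroxide kit has self-accelerating decomposition temperature 45.4 °C, which is ≤ 50 °C, so it is Class 4.1 (Self-Reactive).
The lamp oil has flash point 45.5 °C, which is < 60.5 °C, so it is Class 3 (Flammable Liquid).
Class 3 net quantity: (two 5.69 L containers = 11.38 L) + (two 6.06 L containers = 12.12 L) = 23.5 L.
That is within the Class 3 road limit of 25 L.
Class 4.1 quantity: two 23.75 kg packs = 47.5 kg.
That is within the Class 4.1 road limit of 50 kg.
Class 3 and Class 4.1 may not share an outer package.

No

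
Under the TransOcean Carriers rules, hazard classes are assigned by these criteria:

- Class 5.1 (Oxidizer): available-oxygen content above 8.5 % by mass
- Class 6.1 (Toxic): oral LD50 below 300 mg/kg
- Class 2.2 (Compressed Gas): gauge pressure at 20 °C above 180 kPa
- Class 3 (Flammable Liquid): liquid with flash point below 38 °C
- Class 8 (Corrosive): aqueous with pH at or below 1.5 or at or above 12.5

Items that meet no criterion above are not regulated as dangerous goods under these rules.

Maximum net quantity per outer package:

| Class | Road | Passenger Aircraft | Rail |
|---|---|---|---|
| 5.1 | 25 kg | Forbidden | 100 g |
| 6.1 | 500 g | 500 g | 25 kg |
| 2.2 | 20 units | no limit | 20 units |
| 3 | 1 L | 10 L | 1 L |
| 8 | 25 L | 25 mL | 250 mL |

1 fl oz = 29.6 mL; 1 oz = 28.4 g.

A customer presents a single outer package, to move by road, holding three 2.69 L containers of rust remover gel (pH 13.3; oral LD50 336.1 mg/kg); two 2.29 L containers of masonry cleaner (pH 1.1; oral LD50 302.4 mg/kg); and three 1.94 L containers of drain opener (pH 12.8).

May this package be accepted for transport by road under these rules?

The rust remover gel has pH 13.3, which is ≥ 12.5, so it is Class 8 (Corrosive).
Masonry cleaner: pH 1.1 ≤ 1.5 → Class 8 (Corrosive).
With pH 12.8 (≥ 12.5), the drain opener falls in Class 8.
Class 8 net quantity: (three 2.69 L containers = 8.07 L) + (two 2.29 L containers = 4.58 L) + (three 1.94 L containers = 5.82 L) = 18.47 L.
18.47 L ≤ 25 L (road limit, Class 8) — within limit.

Yes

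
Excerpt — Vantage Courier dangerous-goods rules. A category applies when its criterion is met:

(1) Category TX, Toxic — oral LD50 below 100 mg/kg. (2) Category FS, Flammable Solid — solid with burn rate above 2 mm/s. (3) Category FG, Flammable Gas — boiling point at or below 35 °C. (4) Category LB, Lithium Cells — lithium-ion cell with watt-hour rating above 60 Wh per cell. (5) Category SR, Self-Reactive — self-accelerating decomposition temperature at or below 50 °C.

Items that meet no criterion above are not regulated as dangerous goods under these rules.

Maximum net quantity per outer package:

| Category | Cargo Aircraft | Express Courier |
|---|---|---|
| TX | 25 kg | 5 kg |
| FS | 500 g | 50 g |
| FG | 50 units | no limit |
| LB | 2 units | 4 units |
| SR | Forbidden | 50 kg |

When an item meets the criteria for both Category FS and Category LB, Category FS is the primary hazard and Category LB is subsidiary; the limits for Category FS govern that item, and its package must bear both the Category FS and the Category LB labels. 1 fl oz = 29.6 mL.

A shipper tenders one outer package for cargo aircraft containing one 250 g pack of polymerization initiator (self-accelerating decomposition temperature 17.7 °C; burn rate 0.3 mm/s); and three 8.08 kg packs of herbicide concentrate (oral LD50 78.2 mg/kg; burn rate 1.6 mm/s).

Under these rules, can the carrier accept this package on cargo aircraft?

No

The polymerization initiator has self-accelerating decomposition temperature 17.7 °C, which is ≤ 50 °C, so it is Category SR (Self-Reactive).
Herbicide concentrate: oral LD50 78.2 mg/kg < 100 mg/kg → Category TX (Toxic).
Category SR quantity: 250 g.
By cargo aircraft, Category SR is Forbidden regardless of quantity.
Category TX quantity: three 8.08 kg packs = 24.24 kg.
24.24 kg is within the cargo aircraft limit of 25 kg for Category TX.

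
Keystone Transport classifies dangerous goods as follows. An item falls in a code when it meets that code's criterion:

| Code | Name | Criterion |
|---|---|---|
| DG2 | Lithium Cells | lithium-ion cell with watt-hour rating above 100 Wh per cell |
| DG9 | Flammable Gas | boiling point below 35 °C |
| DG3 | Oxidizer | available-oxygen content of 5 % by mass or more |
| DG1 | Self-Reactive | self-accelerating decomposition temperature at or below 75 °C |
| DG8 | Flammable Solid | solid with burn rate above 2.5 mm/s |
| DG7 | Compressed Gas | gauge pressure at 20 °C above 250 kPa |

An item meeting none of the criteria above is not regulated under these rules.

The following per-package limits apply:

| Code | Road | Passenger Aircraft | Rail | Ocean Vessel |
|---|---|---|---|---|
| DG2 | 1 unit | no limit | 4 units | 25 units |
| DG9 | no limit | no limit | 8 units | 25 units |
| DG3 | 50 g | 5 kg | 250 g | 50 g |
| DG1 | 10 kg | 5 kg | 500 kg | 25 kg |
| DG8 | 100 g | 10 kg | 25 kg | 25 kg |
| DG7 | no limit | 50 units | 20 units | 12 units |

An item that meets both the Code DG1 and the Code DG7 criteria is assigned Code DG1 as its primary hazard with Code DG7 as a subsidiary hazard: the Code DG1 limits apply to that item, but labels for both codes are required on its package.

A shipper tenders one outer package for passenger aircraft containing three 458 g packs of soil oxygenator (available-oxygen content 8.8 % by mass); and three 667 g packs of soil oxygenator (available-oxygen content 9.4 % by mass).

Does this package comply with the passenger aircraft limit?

Yes

With available-oxygen content 8.8 % by mass (≥ 5 % by mass), the soil oxygenator falls in Code DG3.
The soil oxygenator has available-oxygen content 9.4 % by mass, which is ≥ 5 % by mass, so it is Code DG3 (Oxidizer).
Total Code DG3: (three 458 g packs = 1.374 kg) + (three 667 g packs = 2.001 kg) = 3.375 kg.
That is within the Code DG3 passenger aircraft limit of 5 kg.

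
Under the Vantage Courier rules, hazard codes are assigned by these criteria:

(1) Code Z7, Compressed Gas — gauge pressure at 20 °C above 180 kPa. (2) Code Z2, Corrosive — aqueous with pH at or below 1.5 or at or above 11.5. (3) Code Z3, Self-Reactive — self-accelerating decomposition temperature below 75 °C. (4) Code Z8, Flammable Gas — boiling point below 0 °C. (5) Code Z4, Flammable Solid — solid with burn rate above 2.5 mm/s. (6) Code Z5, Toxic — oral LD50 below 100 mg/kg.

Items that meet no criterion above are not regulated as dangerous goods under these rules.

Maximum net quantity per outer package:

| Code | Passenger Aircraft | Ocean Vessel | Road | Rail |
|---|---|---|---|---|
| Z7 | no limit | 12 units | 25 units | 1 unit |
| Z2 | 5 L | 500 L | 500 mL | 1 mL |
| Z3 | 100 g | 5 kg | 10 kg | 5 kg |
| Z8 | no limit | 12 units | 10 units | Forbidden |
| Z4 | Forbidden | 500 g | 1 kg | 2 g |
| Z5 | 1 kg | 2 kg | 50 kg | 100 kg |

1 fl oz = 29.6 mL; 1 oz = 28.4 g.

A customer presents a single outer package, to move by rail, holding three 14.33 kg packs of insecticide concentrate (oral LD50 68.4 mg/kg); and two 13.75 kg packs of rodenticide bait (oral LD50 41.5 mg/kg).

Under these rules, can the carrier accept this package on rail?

Yes

The insecticide concentrate has oral LD50 68.4 mg/kg, which is < 100 mg/kg, so it is Code Z5 (Toxic).
The rodenticide bait has oral LD50 41.5 mg/kg, which is < 100 mg/kg, so it is Code Z5 (Toxic).
Code Z5 net quantity: (three 14.33 kg packs = 42.99 kg) + (two 13.75 kg packs = 27.5 kg) = 70.49 kg.
70.49 kg ≤ 100 kg (rail limit, Code Z5) — within limit.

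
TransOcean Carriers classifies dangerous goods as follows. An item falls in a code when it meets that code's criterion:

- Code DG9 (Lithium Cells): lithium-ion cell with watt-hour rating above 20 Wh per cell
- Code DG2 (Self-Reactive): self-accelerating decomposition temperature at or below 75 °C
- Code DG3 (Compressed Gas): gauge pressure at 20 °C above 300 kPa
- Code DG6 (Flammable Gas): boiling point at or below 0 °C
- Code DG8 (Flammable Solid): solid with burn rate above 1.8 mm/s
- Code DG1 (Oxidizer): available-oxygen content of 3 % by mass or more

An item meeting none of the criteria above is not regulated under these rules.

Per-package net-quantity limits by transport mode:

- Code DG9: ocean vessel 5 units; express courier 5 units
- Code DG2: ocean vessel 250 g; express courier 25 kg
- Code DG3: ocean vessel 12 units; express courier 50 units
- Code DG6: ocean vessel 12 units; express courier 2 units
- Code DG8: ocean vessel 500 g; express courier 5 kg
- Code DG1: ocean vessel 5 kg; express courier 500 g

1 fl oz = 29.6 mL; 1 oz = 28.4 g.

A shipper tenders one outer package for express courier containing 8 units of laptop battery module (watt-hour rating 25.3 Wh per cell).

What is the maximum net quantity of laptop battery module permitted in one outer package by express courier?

5 units

The laptop battery module has watt-hour rating 25.3 Wh per cell, which is > 20 Wh per cell, so it is Code DG9 (Lithium Cells).
The express courier limit for Code DG9 is 5 units.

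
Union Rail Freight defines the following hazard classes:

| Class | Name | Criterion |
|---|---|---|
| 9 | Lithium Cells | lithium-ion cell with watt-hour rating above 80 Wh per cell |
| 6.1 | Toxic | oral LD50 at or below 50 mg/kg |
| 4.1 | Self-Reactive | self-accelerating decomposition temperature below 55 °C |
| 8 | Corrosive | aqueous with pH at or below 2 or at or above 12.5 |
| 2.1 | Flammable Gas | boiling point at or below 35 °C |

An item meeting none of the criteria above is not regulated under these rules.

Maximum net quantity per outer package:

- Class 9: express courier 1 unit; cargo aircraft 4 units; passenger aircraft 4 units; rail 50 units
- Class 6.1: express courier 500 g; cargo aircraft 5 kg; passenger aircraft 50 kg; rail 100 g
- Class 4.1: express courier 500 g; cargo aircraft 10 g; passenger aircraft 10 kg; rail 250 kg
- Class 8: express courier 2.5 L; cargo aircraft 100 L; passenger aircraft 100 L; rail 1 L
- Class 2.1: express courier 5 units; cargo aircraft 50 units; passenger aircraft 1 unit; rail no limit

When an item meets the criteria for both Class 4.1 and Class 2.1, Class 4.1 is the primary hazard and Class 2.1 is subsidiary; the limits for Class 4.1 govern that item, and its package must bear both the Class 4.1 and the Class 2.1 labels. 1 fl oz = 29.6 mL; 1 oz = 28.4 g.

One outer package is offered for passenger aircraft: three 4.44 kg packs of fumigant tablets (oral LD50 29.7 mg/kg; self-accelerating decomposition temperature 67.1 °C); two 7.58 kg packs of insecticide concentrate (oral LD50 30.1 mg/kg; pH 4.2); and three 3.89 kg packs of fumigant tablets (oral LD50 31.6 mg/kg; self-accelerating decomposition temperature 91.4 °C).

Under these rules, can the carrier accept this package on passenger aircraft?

Yes

With oral LD50 29.7 mg/kg (≤ 50 mg/kg), the fumigant tablets fall in Class 6.1.
With oral LD50 30.1 mg/kg (≤ 50 mg/kg), the insecticide concentrate falls in Class 6.1.
The fumigant tablets have oral LD50 31.6 mg/kg, which is ≤ 50 mg/kg, so they are Class 6.1 (Toxic).
Class 6.1 net quantity: (three 4.44 kg packs = 13.32 kg) + (two 7.58 kg packs = 15.16 kg) + (three 3.89 kg packs = 11.67 kg) = 40.15 kg.
40.15 kg ≤ 50 kg (passenger aircraft limit, Class 6.1) — within limit.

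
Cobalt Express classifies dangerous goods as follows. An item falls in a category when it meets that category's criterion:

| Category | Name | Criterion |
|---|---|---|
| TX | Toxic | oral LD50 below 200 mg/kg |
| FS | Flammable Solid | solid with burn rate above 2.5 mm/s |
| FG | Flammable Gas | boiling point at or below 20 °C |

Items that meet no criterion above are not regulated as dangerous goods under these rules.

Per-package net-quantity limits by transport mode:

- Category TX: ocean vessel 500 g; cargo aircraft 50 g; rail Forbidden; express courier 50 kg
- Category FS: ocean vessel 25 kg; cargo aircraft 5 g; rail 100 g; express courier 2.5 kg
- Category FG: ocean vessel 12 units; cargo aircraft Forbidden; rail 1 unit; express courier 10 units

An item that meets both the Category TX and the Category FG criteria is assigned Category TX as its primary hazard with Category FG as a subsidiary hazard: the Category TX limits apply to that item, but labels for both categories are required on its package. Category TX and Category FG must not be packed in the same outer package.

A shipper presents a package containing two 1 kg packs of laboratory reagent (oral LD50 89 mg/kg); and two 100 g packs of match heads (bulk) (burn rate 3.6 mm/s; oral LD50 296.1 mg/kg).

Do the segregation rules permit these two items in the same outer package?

The laboratory reagent has oral LD50 89 mg/kg, which is < 200 mg/kg, so it is Category TX (Toxic).
The match heads (bulk) have burn rate 3.6 mm/s, which is > 2.5 mm/s, so they are Category FS (Flammable Solid).
No segregation rule bars Category TX with Category FS.

Yes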